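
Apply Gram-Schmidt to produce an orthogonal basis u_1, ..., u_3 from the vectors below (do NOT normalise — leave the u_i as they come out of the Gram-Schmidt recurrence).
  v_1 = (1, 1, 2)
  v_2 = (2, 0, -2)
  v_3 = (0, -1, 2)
Orthogonal basis:
  u_1 = (1, 1, 2)
  u_2 = (7/3, 1/3, -4/3)
  u_3 = (5/11, -15/11, 5/11)

Apply the Gram-Schmidt recurrence
  u_1 = v_1
  u_i = v_i − Σ_{j<i} ((v_i · u_j) / (u_j · u_j)) · u_j.

Step by step this gives:
  u_1 = (1, 1, 2)
  u_2 = (7/3, 1/3, -4/3)
  u_3 = (5/11, -15/11, 5/11)

Orthogonality check:
  u_2 · u_1 = 0 (should be 0)
  u_3 · u_1 = 0 (should be 0)
  u_3 · u_2 = 0 (should be 0)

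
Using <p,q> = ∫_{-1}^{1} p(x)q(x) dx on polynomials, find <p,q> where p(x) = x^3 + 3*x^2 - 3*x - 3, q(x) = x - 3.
<p,q> = 52/5

Expand the product: p(x)·q(x) = x^4 - 12*x^2 + 6*x + 9.
∫_{-1}^{1} of each monomial x^k gives [2/(k+1) if k even, 0 if k odd]. Integrating term-by-term (or equivalently evaluating the antiderivative F(x) = x^5/5 - 4*x^3 + 3*x^2 + 9*x at the endpoints):
  F(1) − F(−1) = 41/5 − (-11/5) = 52/5.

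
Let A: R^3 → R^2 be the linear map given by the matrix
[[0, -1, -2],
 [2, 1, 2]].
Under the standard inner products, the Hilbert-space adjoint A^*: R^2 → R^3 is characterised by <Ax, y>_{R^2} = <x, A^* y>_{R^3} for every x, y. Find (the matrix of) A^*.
A^* = A^T =
[[0, 2],
 [-1, 1],
 [-2, 2]]

For real matrices with standard dot products, the defining identity <Ax, y> = <x, A^* y> gives (Ax)^T y = x^T (A^*) y, i.e. x^T A^T y = x^T (A^*) y. Since this holds for all x, y, we must have A^* = A^T. Therefore
A^* =
[[0, 2],
 [-1, 1],
 [-2, 2]].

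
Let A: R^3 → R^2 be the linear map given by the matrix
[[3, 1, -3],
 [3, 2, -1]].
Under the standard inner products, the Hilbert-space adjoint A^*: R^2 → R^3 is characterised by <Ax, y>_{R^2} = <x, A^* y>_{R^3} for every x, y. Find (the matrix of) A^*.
A^* = A^T =
[[3, 3],
 [1, 2],
 [-3, -1]]

For real matrices with standard dot products, the defining identity <Ax, y> = <x, A^* y> gives (Ax)^T y = x^T (A^*) y, i.e. x^T A^T y = x^T (A^*) y. Since this holds for all x, y, we must have A^* = A^T. Therefore
A^* =
[[3, 3],
 [1, 2],
 [-3, -1]].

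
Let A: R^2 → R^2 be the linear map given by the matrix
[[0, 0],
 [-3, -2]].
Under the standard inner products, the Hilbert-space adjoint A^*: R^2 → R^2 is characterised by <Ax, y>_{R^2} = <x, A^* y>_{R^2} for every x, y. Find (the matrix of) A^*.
A^* = A^T =
[[0, -3],
 [0, -2]]

For real matrices with standard dot products, the defining identity <Ax, y> = <x, A^* y> gives (Ax)^T y = x^T (A^*) y, i.e. x^T A^T y = x^T (A^*) y. Since this holds for all x, y, we must have A^* = A^T. Therefore
A^* =
[[0, -3],
 [0, -2]].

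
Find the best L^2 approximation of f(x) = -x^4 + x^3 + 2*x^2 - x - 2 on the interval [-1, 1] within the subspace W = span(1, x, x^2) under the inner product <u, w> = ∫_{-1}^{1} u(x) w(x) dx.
g(x) = 8*x^2/7 - 2*x/5 - 67/35

The best approximation g ∈ W is the orthogonal projection of f onto W. Writing g = a_0 + a_1 x + a_2 x^2, the coefficients solve the normal equations G · a = b where
  G_{ij} = <φ_i, φ_j> and b_i = <f, φ_i>, with φ_0 = 1, φ_1 = x, φ_2 = x^2.
G =
  [2, 0, 2/3]
  [0, 2/3, 0]
  [2/3, 0, 2/5],
b = (-46/15, -4/15, -86/105).
Solving gives a_0 = -67/35, a_1 = -2/5, a_2 = 8/7, so
  g(x) = 8*x^2/7 - 2*x/5 - 67/35.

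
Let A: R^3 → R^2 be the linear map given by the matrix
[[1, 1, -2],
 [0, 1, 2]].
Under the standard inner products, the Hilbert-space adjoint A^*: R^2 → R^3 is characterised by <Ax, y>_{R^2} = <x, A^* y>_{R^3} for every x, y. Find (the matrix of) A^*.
A^* = A^T =
[[1, 0],
 [1, 1],
 [-2, 2]]

For real matrices with standard dot products, the defining identity <Ax, y> = <x, A^* y> gives (Ax)^T y = x^T (A^*) y, i.e. x^T A^T y = x^T (A^*) y. Since this holds for all x, y, we must have A^* = A^T. Therefore
A^* =
[[1, 0],
 [1, 1],
 [-2, 2]].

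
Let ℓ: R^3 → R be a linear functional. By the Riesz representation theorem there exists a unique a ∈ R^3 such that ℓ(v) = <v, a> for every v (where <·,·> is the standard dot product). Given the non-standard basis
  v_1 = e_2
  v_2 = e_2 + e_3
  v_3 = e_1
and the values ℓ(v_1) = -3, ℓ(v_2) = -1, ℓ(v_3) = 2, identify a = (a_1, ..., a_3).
a = (2, -3, 2)

Write a = (a_1, ..., a_3) in the standard basis. For each basis vector v_i, ℓ(v_i) = <v_i, a> is a linear equation in the a_j's. Collect the n equations into a matrix system V a = ℓ, where row i of V is v_i (expressed in the standard basis). Since V is invertible (lower-triangular with 1s on the diagonal, up to permutation), solve by back-substitution:
  V =
[[0, 1, 0],
 [0, 1, 1],
 [1, 0, 0]]
  V a = (-3, -1, 2)
Solving gives a = (2, -3, 2).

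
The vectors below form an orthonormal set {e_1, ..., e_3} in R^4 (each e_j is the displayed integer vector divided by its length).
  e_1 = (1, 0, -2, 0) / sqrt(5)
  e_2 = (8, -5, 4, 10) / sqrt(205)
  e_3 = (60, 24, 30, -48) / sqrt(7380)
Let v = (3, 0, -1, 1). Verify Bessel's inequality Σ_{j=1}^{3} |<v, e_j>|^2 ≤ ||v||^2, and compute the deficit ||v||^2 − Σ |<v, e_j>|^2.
Σ |<v, e_j>|^2 = 54/5; ||v||^2 = 11; deficit = 1/5

Write each e_j = u_j / sqrt(<u_j, u_j>) where u_j is the displayed integer vector. Then <v, e_j> = <v, u_j> / sqrt(<u_j, u_j>), so |<v, e_j>|^2 = <v, u_j>^2 / <u_j, u_j>.
Coefficients: <v, e_1> = 5/sqrt(5), <v, e_2> = 30/sqrt(205), <v, e_3> = 102/sqrt(7380).
Square and sum: Σ |<v, e_j>|^2 = 54/5.
Compute ||v||^2 = v·v = 11.
Deficit = 11 − 54/5 = 1/5 ≥ 0, confirming Bessel's inequality. (The deficit equals ||v − Σ <v,e_j> e_j||^2, the squared distance from v to span{e_j}.)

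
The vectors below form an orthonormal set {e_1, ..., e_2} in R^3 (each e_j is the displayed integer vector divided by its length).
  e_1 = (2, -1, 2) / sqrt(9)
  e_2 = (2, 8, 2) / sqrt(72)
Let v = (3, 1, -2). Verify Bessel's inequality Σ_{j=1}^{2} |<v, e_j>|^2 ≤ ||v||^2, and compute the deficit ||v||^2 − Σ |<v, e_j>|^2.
Σ |<v, e_j>|^2 = 3/2; ||v||^2 = 14; deficit = 25/2

Write each e_j = u_j / sqrt(<u_j, u_j>) where u_j is the displayed integer vector. Then <v, e_j> = <v, u_j> / sqrt(<u_j, u_j>), so |<v, e_j>|^2 = <v, u_j>^2 / <u_j, u_j>.
Coefficients: <v, e_1> = 1/sqrt(9), <v, e_2> = 10/sqrt(72).
Square and sum: Σ |<v, e_j>|^2 = 3/2.
Compute ||v||^2 = v·v = 14.
Deficit = 14 − 3/2 = 25/2 ≥ 0, confirming Bessel's inequality. (The deficit equals ||v − Σ <v,e_j> e_j||^2, the squared distance from v to span{e_j}.)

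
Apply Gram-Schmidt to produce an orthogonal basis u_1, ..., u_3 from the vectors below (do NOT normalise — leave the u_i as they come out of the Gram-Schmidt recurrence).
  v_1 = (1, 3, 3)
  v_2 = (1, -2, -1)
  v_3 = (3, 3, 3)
Orthogonal basis:
  u_1 = (1, 3, 3)
  u_2 = (27/19, -14/19, 5/19)
  u_3 = (9/25, 12/25, -3/5)

Apply the Gram-Schmidt recurrence
  u_1 = v_1
  u_i = v_i − Σ_{j<i} ((v_i · u_j) / (u_j · u_j)) · u_j.

Step by step this gives:
  u_1 = (1, 3, 3)
  u_2 = (27/19, -14/19, 5/19)
  u_3 = (9/25, 12/25, -3/5)

Orthogonality check:
  u_2 · u_1 = 0 (should be 0)
  u_3 · u_1 = 0 (should be 0)
  u_3 · u_2 = 0 (should be 0)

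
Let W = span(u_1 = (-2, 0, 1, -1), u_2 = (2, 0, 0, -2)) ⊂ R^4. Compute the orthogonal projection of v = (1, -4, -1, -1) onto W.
proj_W(v) = (14/11, 0, -2/11, -8/11)

Set up U = [u_1 | ... | u_2] ∈ R^(4×2). The projector onto W = col(U) is P = U (U^T U)^(-1) U^T.
Compute U^T U =
  [6, -2]
  [-2, 8],
and U^T v = (-2, 4).
Solve U^T U · c = U^T v for the coefficients: c = (-2/11, 5/11). The projection is proj_W(v) = U c.
Check: (v - proj_W(v)) · u_1 = 0  (should be 0).
Check: (v - proj_W(v)) · u_2 = 0  (should be 0).
Result: proj_W(v) = (14/11, 0, -2/11, -8/11).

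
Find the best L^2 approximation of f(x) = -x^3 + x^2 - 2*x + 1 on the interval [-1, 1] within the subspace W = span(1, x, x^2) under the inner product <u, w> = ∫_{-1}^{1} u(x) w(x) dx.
g(x) = x^2 - 13*x/5 + 1

The best approximation g ∈ W is the orthogonal projection of f onto W. Writing g = a_0 + a_1 x + a_2 x^2, the coefficients solve the normal equations G · a = b where
  G_{ij} = <φ_i, φ_j> and b_i = <f, φ_i>, with φ_0 = 1, φ_1 = x, φ_2 = x^2.
G =
  [2, 0, 2/3]
  [0, 2/3, 0]
  [2/3, 0, 2/5],
b = (8/3, -26/15, 16/15).
Solving gives a_0 = 1, a_1 = -13/5, a_2 = 1, so
  g(x) = x^2 - 13*x/5 + 1.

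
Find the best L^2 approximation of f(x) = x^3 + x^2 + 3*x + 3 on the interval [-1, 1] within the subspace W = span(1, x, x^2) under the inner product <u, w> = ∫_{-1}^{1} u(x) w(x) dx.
g(x) = x^2 + 18*x/5 + 3

The best approximation g ∈ W is the orthogonal projection of f onto W. Writing g = a_0 + a_1 x + a_2 x^2, the coefficients solve the normal equations G · a = b where
  G_{ij} = <φ_i, φ_j> and b_i = <f, φ_i>, with φ_0 = 1, φ_1 = x, φ_2 = x^2.
G =
  [2, 0, 2/3]
  [0, 2/3, 0]
  [2/3, 0, 2/5],
b = (20/3, 12/5, 12/5).
Solving gives a_0 = 3, a_1 = 18/5, a_2 = 1, so
  g(x) = x^2 + 18*x/5 + 3.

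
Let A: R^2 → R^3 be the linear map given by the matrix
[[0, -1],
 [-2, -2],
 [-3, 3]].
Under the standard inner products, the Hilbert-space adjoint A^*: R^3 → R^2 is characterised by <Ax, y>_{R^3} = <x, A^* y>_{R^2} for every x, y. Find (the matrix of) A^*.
A^* = A^T =
[[0, -2, -3],
 [-1, -2, 3]]

For real matrices with standard dot products, the defining identity <Ax, y> = <x, A^* y> gives (Ax)^T y = x^T (A^*) y, i.e. x^T A^T y = x^T (A^*) y. Since this holds for all x, y, we must have A^* = A^T. Therefore
A^* =
[[0, -2, -3],
 [-1, -2, 3]].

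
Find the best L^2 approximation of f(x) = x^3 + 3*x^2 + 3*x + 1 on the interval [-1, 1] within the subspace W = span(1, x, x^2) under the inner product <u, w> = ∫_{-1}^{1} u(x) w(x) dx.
g(x) = 3*x^2 + 18*x/5 + 1

The best approximation g ∈ W is the orthogonal projection of f onto W. Writing g = a_0 + a_1 x + a_2 x^2, the coefficients solve the normal equations G · a = b where
  G_{ij} = <φ_i, φ_j> and b_i = <f, φ_i>, with φ_0 = 1, φ_1 = x, φ_2 = x^2.
G =
  [2, 0, 2/3]
  [0, 2/3, 0]
  [2/3, 0, 2/5],
b = (4, 12/5, 28/15).
Solving gives a_0 = 1, a_1 = 18/5, a_2 = 3, so
  g(x) = 3*x^2 + 18*x/5 + 1.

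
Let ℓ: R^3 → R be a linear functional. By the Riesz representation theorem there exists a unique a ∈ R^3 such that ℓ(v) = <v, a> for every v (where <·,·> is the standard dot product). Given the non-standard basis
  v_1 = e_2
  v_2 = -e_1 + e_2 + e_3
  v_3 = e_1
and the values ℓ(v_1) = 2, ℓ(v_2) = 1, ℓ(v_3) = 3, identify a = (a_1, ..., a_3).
a = (3, 2, 2)

Write a = (a_1, ..., a_3) in the standard basis. For each basis vector v_i, ℓ(v_i) = <v_i, a> is a linear equation in the a_j's. Collect the n equations into a matrix system V a = ℓ, where row i of V is v_i (expressed in the standard basis). Since V is invertible (lower-triangular with 1s on the diagonal, up to permutation), solve by back-substitution:
  V =
[[0, 1, 0],
 [-1, 1, 1],
 [1, 0, 0]]
  V a = (2, 1, 3)
Solving gives a = (3, 2, 2).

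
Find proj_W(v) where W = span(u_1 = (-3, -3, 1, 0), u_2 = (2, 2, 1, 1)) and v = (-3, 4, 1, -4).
proj_W(v) = (11/69, 11/69, -24/23, -41/69)

Set up U = [u_1 | ... | u_2] ∈ R^(4×2). The projector onto W = col(U) is P = U (U^T U)^(-1) U^T.
Compute U^T U =
  [19, -11]
  [-11, 10],
and U^T v = (-2, -1).
Solve U^T U · c = U^T v for the coefficients: c = (-31/69, -41/69). The projection is proj_W(v) = U c.
Check: (v - proj_W(v)) · u_1 = 0  (should be 0).
Check: (v - proj_W(v)) · u_2 = 0  (should be 0).
Result: proj_W(v) = (11/69, 11/69, -24/23, -41/69).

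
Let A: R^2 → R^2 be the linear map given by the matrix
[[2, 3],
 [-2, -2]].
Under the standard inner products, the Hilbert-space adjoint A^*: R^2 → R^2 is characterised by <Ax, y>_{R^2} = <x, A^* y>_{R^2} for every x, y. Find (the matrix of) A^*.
A^* = A^T =
[[2, -2],
 [3, -2]]

For real matrices with standard dot products, the defining identity <Ax, y> = <x, A^* y> gives (Ax)^T y = x^T (A^*) y, i.e. x^T A^T y = x^T (A^*) y. Since this holds for all x, y, we must have A^* = A^T. Therefore
A^* =
[[2, -2],
 [3, -2]].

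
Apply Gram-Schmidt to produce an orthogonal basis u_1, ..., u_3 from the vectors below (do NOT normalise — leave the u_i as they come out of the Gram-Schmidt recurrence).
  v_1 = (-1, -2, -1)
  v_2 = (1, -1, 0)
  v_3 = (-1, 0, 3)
Orthogonal basis:
  u_1 = (-1, -2, -1)
  u_2 = (7/6, -2/3, 1/6)
  u_3 = (-10/11, -10/11, 30/11)

Apply the Gram-Schmidt recurrence
  u_1 = v_1
  u_i = v_i − Σ_{j<i} ((v_i · u_j) / (u_j · u_j)) · u_j.

Step by step this gives:
  u_1 = (-1, -2, -1)
  u_2 = (7/6, -2/3, 1/6)
  u_3 = (-10/11, -10/11, 30/11)

Orthogonality check:
  u_2 · u_1 = 0 (should be 0)
  u_3 · u_1 = 0 (should be 0)
  u_3 · u_2 = 0 (should be 0)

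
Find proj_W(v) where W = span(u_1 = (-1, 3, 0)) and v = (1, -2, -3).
proj_W(v) = (7/10, -21/10, 0)

Set up U = [u_1 | ... | u_1] ∈ R^(3×1). The projector onto W = col(U) is P = U (U^T U)^(-1) U^T.
Compute U^T U =
  [10],
and U^T v = (-7).
Solve U^T U · c = U^T v for the coefficients: c = (-7/10). The projection is proj_W(v) = U c.
Check: (v - proj_W(v)) · u_1 = 0  (should be 0).
Result: proj_W(v) = (7/10, -21/10, 0).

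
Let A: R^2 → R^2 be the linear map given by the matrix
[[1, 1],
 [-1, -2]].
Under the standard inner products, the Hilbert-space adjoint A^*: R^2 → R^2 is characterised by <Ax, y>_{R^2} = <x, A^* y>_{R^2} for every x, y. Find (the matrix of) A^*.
A^* = A^T =
[[1, -1],
 [1, -2]]

For real matrices with standard dot products, the defining identity <Ax, y> = <x, A^* y> gives (Ax)^T y = x^T (A^*) y, i.e. x^T A^T y = x^T (A^*) y. Since this holds for all x, y, we must have A^* = A^T. Therefore
A^* =
[[1, -1],
 [1, -2]].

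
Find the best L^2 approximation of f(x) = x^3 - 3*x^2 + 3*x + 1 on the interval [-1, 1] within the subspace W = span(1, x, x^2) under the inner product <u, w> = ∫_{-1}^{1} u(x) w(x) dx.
g(x) = -3*x^2 + 18*x/5 + 1

The best approximation g ∈ W is the orthogonal projection of f onto W. Writing g = a_0 + a_1 x + a_2 x^2, the coefficients solve the normal equations G · a = b where
  G_{ij} = <φ_i, φ_j> and b_i = <f, φ_i>, with φ_0 = 1, φ_1 = x, φ_2 = x^2.
G =
  [2, 0, 2/3]
  [0, 2/3, 0]
  [2/3, 0, 2/5],
b = (0, 12/5, -8/15).
Solving gives a_0 = 1, a_1 = 18/5, a_2 = -3, so
  g(x) = -3*x^2 + 18*x/5 + 1.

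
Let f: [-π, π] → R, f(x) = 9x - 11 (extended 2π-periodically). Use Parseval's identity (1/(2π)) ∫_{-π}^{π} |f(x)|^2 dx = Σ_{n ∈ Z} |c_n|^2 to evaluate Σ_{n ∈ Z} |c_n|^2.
Σ |c_n|^2 = 27π^2 + 121

Expand and integrate term by term over [-π, π]:
  ∫ (9x)^2 dx = 81·(2π^3/3); ∫ 2·9·(-11)·x dx = 0 (odd integrand); ∫ (-11)^2 dx = 121·2π.
So (1/(2π)) ∫_{-π}^{π} (9x - 11)^2 dx = 81π^2/3 + 121 = 27π^2 + 121.
Parseval ⇒ Σ |c_n|^2 = 27π^2 + 121.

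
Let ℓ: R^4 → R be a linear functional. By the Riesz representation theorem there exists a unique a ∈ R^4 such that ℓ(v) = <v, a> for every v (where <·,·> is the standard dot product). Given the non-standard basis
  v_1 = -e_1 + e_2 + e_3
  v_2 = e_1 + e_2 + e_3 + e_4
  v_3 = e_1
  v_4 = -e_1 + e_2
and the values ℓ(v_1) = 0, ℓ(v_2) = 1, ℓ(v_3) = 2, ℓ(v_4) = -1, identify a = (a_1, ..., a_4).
a = (2, 1, 1, -3)

Write a = (a_1, ..., a_4) in the standard basis. For each basis vector v_i, ℓ(v_i) = <v_i, a> is a linear equation in the a_j's. Collect the n equations into a matrix system V a = ℓ, where row i of V is v_i (expressed in the standard basis). Since V is invertible (lower-triangular with 1s on the diagonal, up to permutation), solve by back-substitution:
  V =
[[-1, 1, 1, 0],
 [1, 1, 1, 1],
 [1, 0, 0, 0],
 [-1, 1, 0, 0]]
  V a = (0, 1, 2, -1)
Solving gives a = (2, 1, 1, -3).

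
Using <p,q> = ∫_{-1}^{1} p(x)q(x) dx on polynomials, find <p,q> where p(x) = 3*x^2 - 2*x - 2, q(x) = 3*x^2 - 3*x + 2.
<p,q> = -2/5

Expand the product: p(x)·q(x) = 9*x^4 - 15*x^3 + 6*x^2 + 2*x - 4.
∫_{-1}^{1} of each monomial x^k gives [2/(k+1) if k even, 0 if k odd]. Integrating term-by-term (or equivalently evaluating the antiderivative F(x) = 9*x^5/5 - 15*x^4/4 + 2*x^3 + x^2 - 4*x at the endpoints):
  F(1) − F(−1) = -59/20 − (-51/20) = -2/5.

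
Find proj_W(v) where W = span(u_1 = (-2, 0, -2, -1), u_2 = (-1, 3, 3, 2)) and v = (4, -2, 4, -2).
proj_W(v) = (770/171, -34/19, 362/171, 130/171)

Set up U = [u_1 | ... | u_2] ∈ R^(4×2). The projector onto W = col(U) is P = U (U^T U)^(-1) U^T.
Compute U^T U =
  [9, -6]
  [-6, 23],
and U^T v = (-14, -2).
Solve U^T U · c = U^T v for the coefficients: c = (-334/171, -34/57). The projection is proj_W(v) = U c.
Check: (v - proj_W(v)) · u_1 = 0  (should be 0).
Check: (v - proj_W(v)) · u_2 = 0  (should be 0).
Result: proj_W(v) = (770/171, -34/19, 362/171, 130/171).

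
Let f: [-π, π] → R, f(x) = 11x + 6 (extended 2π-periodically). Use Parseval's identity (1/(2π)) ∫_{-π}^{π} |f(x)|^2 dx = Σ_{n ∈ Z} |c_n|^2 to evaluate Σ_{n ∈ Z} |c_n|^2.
Σ |c_n|^2 = 121π^2/3 + 36

Expand and integrate term by term over [-π, π]:
  ∫ (11x)^2 dx = 121·(2π^3/3); ∫ 2·11·(6)·x dx = 0 (odd integrand); ∫ 6^2 dx = 36·2π.
So (1/(2π)) ∫_{-π}^{π} (11x + 6)^2 dx = 121π^2/3 + 36 = 121π^2/3 + 36.
Parseval ⇒ Σ |c_n|^2 = 121π^2/3 + 36.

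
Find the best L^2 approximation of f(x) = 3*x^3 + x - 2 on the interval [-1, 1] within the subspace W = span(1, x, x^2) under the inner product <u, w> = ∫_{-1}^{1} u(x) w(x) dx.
g(x) = 14*x/5 - 2

The best approximation g ∈ W is the orthogonal projection of f onto W. Writing g = a_0 + a_1 x + a_2 x^2, the coefficients solve the normal equations G · a = b where
  G_{ij} = <φ_i, φ_j> and b_i = <f, φ_i>, with φ_0 = 1, φ_1 = x, φ_2 = x^2.
G =
  [2, 0, 2/3]
  [0, 2/3, 0]
  [2/3, 0, 2/5],
b = (-4, 28/15, -4/3).
Solving gives a_0 = -2, a_1 = 14/5, a_2 = 0, so
  g(x) = 14*x/5 - 2.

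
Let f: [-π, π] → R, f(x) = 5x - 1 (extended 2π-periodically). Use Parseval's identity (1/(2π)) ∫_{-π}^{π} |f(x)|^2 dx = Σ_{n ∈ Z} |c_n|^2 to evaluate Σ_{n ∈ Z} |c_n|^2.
Σ |c_n|^2 = 25π^2/3 + 1

Expand and integrate term by term over [-π, π]:
  ∫ (5x)^2 dx = 25·(2π^3/3); ∫ 2·5·(-1)·x dx = 0 (odd integrand); ∫ (-1)^2 dx = 1·2π.
So (1/(2π)) ∫_{-π}^{π} (5x - 1)^2 dx = 25π^2/3 + 1 = 25π^2/3 + 1.
Parseval ⇒ Σ |c_n|^2 = 25π^2/3 + 1.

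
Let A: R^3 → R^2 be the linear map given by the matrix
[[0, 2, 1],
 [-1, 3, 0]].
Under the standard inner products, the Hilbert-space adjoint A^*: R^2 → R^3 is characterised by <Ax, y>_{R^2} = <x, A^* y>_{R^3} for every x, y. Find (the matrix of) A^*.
A^* = A^T =
[[0, -1],
 [2, 3],
 [1, 0]]

For real matrices with standard dot products, the defining identity <Ax, y> = <x, A^* y> gives (Ax)^T y = x^T (A^*) y, i.e. x^T A^T y = x^T (A^*) y. Since this holds for all x, y, we must have A^* = A^T. Therefore
A^* =
[[0, -1],
 [2, 3],
 [1, 0]].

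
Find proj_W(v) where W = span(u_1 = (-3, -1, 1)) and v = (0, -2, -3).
proj_W(v) = (3/11, 1/11, -1/11)

Set up U = [u_1 | ... | u_1] ∈ R^(3×1). The projector onto W = col(U) is P = U (U^T U)^(-1) U^T.
Compute U^T U =
  [11],
and U^T v = (-1).
Solve U^T U · c = U^T v for the coefficients: c = (-1/11). The projection is proj_W(v) = U c.
Check: (v - proj_W(v)) · u_1 = 0  (should be 0).
Result: proj_W(v) = (3/11, 1/11, -1/11).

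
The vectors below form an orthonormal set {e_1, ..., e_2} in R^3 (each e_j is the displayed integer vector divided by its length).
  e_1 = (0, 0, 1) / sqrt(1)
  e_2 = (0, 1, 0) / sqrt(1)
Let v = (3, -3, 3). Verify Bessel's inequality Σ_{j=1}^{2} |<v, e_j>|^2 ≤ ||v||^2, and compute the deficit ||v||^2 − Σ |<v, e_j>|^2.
Σ |<v, e_j>|^2 = 18; ||v||^2 = 27; deficit = 9

Write each e_j = u_j / sqrt(<u_j, u_j>) where u_j is the displayed integer vector. Then <v, e_j> = <v, u_j> / sqrt(<u_j, u_j>), so |<v, e_j>|^2 = <v, u_j>^2 / <u_j, u_j>.
Coefficients: <v, e_1> = 3/sqrt(1), <v, e_2> = -3/sqrt(1).
Square and sum: Σ |<v, e_j>|^2 = 18.
Compute ||v||^2 = v·v = 27.
Deficit = 27 − 18 = 9 ≥ 0, confirming Bessel's inequality. (The deficit equals ||v − Σ <v,e_j> e_j||^2, the squared distance from v to span{e_j}.)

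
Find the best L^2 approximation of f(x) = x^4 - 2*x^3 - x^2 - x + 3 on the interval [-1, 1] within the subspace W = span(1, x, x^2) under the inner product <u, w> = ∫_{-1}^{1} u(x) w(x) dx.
g(x) = -x^2/7 - 11*x/5 + 102/35

The best approximation g ∈ W is the orthogonal projection of f onto W. Writing g = a_0 + a_1 x + a_2 x^2, the coefficients solve the normal equations G · a = b where
  G_{ij} = <φ_i, φ_j> and b_i = <f, φ_i>, with φ_0 = 1, φ_1 = x, φ_2 = x^2.
G =
  [2, 0, 2/3]
  [0, 2/3, 0]
  [2/3, 0, 2/5],
b = (86/15, -22/15, 66/35).
Solving gives a_0 = 102/35, a_1 = -11/5, a_2 = -1/7, so
  g(x) = -x^2/7 - 11*x/5 + 102/35.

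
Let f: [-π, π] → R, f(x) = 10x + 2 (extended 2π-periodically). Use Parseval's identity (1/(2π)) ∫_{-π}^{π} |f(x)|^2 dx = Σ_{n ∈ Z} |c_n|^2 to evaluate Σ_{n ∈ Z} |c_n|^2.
Σ |c_n|^2 = 100π^2/3 + 4

Expand and integrate term by term over [-π, π]:
  ∫ (10x)^2 dx = 100·(2π^3/3); ∫ 2·10·(2)·x dx = 0 (odd integrand); ∫ 2^2 dx = 4·2π.
So (1/(2π)) ∫_{-π}^{π} (10x + 2)^2 dx = 100π^2/3 + 4 = 100π^2/3 + 4.
Parseval ⇒ Σ |c_n|^2 = 100π^2/3 + 4.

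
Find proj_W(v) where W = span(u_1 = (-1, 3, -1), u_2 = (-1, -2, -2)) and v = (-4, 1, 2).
proj_W(v) = (-16/45, 131/90, -5/18)

Set up U = [u_1 | ... | u_2] ∈ R^(3×2). The projector onto W = col(U) is P = U (U^T U)^(-1) U^T.
Compute U^T U =
  [11, -3]
  [-3, 9],
and U^T v = (5, -2).
Solve U^T U · c = U^T v for the coefficients: c = (13/30, -7/90). The projection is proj_W(v) = U c.
Check: (v - proj_W(v)) · u_1 = 0  (should be 0).
Check: (v - proj_W(v)) · u_2 = 0  (should be 0).
Result: proj_W(v) = (-16/45, 131/90, -5/18).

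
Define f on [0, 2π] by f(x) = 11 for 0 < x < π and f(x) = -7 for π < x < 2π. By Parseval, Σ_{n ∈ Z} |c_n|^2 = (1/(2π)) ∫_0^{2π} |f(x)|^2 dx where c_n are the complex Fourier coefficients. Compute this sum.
Σ |c_n|^2 = 85

Parseval equates the L^2 energy of f (normalised by 1/(2π)) with the ℓ^2 sum of its Fourier coefficients: (1/(2π)) ∫_0^{2π} |f|^2 = Σ |c_n|^2.
Compute the left side: (1/(2π)) [∫_0^π 11^2 dx + ∫_π^{2π} (-7)^2 dx] = (1/(2π)) · (121π + 49π) = (121 + 49)/2 = 85.
So Σ_{n ∈ Z} |c_n|^2 = 85.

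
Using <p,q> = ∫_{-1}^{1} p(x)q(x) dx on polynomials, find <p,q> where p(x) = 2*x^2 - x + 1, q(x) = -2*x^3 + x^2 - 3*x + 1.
<p,q> = 38/5

Expand the product: p(x)·q(x) = -4*x^5 + 4*x^4 - 9*x^3 + 6*x^2 - 4*x + 1.
∫_{-1}^{1} of each monomial x^k gives [2/(k+1) if k even, 0 if k odd]. Integrating term-by-term (or equivalently evaluating the antiderivative F(x) = -2*x^6/3 + 4*x^5/5 - 9*x^4/4 + 2*x^3 - 2*x^2 + x at the endpoints):
  F(1) − F(−1) = -67/60 − (-523/60) = 38/5.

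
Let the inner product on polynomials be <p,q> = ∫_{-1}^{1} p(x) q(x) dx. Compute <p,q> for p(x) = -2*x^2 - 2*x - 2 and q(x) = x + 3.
<p,q> = -52/3

Expand the product: p(x)·q(x) = -2*x^3 - 8*x^2 - 8*x - 6.
∫_{-1}^{1} of each monomial x^k gives [2/(k+1) if k even, 0 if k odd]. Integrating term-by-term (or equivalently evaluating the antiderivative F(x) = -x^4/2 - 8*x^3/3 - 4*x^2 - 6*x at the endpoints):
  F(1) − F(−1) = -79/6 − (25/6) = -52/3.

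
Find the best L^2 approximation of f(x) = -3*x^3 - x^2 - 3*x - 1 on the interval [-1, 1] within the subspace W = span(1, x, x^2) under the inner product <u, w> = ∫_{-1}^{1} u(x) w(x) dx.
g(x) = -x^2 - 24*x/5 - 1

The best approximation g ∈ W is the orthogonal projection of f onto W. Writing g = a_0 + a_1 x + a_2 x^2, the coefficients solve the normal equations G · a = b where
  G_{ij} = <φ_i, φ_j> and b_i = <f, φ_i>, with φ_0 = 1, φ_1 = x, φ_2 = x^2.
G =
  [2, 0, 2/3]
  [0, 2/3, 0]
  [2/3, 0, 2/5],
b = (-8/3, -16/5, -16/15).
Solving gives a_0 = -1, a_1 = -24/5, a_2 = -1, so
  g(x) = -x^2 - 24*x/5 - 1.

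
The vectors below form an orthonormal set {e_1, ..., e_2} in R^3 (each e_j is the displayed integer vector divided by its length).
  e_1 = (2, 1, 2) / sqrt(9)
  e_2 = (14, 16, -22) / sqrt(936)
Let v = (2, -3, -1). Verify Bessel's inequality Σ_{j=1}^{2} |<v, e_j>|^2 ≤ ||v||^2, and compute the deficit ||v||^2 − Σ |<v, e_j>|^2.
Σ |<v, e_j>|^2 = 3/26; ||v||^2 = 14; deficit = 361/26

Write each e_j = u_j / sqrt(<u_j, u_j>) where u_j is the displayed integer vector. Then <v, e_j> = <v, u_j> / sqrt(<u_j, u_j>), so |<v, e_j>|^2 = <v, u_j>^2 / <u_j, u_j>.
Coefficients: <v, e_1> = -1/sqrt(9), <v, e_2> = 2/sqrt(936).
Square and sum: Σ |<v, e_j>|^2 = 3/26.
Compute ||v||^2 = v·v = 14.
Deficit = 14 − 3/26 = 361/26 ≥ 0, confirming Bessel's inequality. (The deficit equals ||v − Σ <v,e_j> e_j||^2, the squared distance from v to span{e_j}.)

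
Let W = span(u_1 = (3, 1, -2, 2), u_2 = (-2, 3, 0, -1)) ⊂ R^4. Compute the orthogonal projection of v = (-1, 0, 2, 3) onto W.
proj_W(v) = (-11/227, -88/227, 38/227, -15/227)

Set up U = [u_1 | ... | u_2] ∈ R^(4×2). The projector onto W = col(U) is P = U (U^T U)^(-1) U^T.
Compute U^T U =
  [18, -5]
  [-5, 14],
and U^T v = (-1, -1).
Solve U^T U · c = U^T v for the coefficients: c = (-19/227, -23/227). The projection is proj_W(v) = U c.
Check: (v - proj_W(v)) · u_1 = 0  (should be 0).
Check: (v - proj_W(v)) · u_2 = 0  (should be 0).
Result: proj_W(v) = (-11/227, -88/227, 38/227, -15/227).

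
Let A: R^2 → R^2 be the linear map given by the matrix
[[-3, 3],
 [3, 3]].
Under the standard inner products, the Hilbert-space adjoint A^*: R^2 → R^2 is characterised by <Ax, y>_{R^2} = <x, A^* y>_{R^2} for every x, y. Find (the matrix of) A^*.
A^* = A^T =
[[-3, 3],
 [3, 3]]

For real matrices with standard dot products, the defining identity <Ax, y> = <x, A^* y> gives (Ax)^T y = x^T (A^*) y, i.e. x^T A^T y = x^T (A^*) y. Since this holds for all x, y, we must have A^* = A^T. Therefore
A^* =
[[-3, 3],
 [3, 3]].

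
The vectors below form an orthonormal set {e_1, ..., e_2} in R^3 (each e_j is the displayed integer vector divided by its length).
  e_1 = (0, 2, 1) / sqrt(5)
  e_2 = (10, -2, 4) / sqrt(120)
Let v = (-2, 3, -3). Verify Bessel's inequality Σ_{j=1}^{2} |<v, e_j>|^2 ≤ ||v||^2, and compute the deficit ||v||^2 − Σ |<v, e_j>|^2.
Σ |<v, e_j>|^2 = 83/6; ||v||^2 = 22; deficit = 49/6

Write each e_j = u_j / sqrt(<u_j, u_j>) where u_j is the displayed integer vector. Then <v, e_j> = <v, u_j> / sqrt(<u_j, u_j>), so |<v, e_j>|^2 = <v, u_j>^2 / <u_j, u_j>.
Coefficients: <v, e_1> = 3/sqrt(5), <v, e_2> = -38/sqrt(120).
Square and sum: Σ |<v, e_j>|^2 = 83/6.
Compute ||v||^2 = v·v = 22.
Deficit = 22 − 83/6 = 49/6 ≥ 0, confirming Bessel's inequality. (The deficit equals ||v − Σ <v,e_j> e_j||^2, the squared distance from v to span{e_j}.)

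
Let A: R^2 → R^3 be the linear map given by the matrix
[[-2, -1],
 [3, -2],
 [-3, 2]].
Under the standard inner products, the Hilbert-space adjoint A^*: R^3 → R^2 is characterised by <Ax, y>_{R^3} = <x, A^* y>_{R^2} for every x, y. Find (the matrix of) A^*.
A^* = A^T =
[[-2, 3, -3],
 [-1, -2, 2]]

For real matrices with standard dot products, the defining identity <Ax, y> = <x, A^* y> gives (Ax)^T y = x^T (A^*) y, i.e. x^T A^T y = x^T (A^*) y. Since this holds for all x, y, we must have A^* = A^T. Therefore
A^* =
[[-2, 3, -3],
 [-1, -2, 2]].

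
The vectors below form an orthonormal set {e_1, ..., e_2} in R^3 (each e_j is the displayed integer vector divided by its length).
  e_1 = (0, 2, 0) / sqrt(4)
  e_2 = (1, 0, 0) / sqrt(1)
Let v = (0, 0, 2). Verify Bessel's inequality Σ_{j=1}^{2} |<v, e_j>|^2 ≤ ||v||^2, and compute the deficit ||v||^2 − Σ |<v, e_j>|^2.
Σ |<v, e_j>|^2 = 0; ||v||^2 = 4; deficit = 4

Write each e_j = u_j / sqrt(<u_j, u_j>) where u_j is the displayed integer vector. Then <v, e_j> = <v, u_j> / sqrt(<u_j, u_j>), so |<v, e_j>|^2 = <v, u_j>^2 / <u_j, u_j>.
Coefficients: <v, e_1> = 0/sqrt(4), <v, e_2> = 0/sqrt(1).
Square and sum: Σ |<v, e_j>|^2 = 0.
Compute ||v||^2 = v·v = 4.
Deficit = 4 − 0 = 4 ≥ 0, confirming Bessel's inequality. (The deficit equals ||v − Σ <v,e_j> e_j||^2, the squared distance from v to span{e_j}.)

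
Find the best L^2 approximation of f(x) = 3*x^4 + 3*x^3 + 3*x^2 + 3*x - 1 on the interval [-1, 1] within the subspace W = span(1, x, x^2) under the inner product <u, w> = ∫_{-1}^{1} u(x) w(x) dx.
g(x) = 39*x^2/7 + 24*x/5 - 44/35

The best approximation g ∈ W is the orthogonal projection of f onto W. Writing g = a_0 + a_1 x + a_2 x^2, the coefficients solve the normal equations G · a = b where
  G_{ij} = <φ_i, φ_j> and b_i = <f, φ_i>, with φ_0 = 1, φ_1 = x, φ_2 = x^2.
G =
  [2, 0, 2/3]
  [0, 2/3, 0]
  [2/3, 0, 2/5],
b = (6/5, 16/5, 146/105).
Solving gives a_0 = -44/35, a_1 = 24/5, a_2 = 39/7, so
  g(x) = 39*x^2/7 + 24*x/5 - 44/35.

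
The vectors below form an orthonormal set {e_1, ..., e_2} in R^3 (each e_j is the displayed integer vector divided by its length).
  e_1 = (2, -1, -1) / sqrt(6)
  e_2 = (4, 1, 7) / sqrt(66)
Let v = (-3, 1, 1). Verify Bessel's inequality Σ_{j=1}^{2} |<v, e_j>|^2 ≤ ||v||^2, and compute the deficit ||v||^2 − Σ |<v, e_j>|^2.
Σ |<v, e_j>|^2 = 120/11; ||v||^2 = 11; deficit = 1/11

Write each e_j = u_j / sqrt(<u_j, u_j>) where u_j is the displayed integer vector. Then <v, e_j> = <v, u_j> / sqrt(<u_j, u_j>), so |<v, e_j>|^2 = <v, u_j>^2 / <u_j, u_j>.
Coefficients: <v, e_1> = -8/sqrt(6), <v, e_2> = -4/sqrt(66).
Square and sum: Σ |<v, e_j>|^2 = 120/11.
Compute ||v||^2 = v·v = 11.
Deficit = 11 − 120/11 = 1/11 ≥ 0, confirming Bessel's inequality. (The deficit equals ||v − Σ <v,e_j> e_j||^2, the squared distance from v to span{e_j}.)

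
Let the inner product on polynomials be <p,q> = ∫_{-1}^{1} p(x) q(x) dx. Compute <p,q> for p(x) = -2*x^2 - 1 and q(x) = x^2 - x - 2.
<p,q> = 26/5

Expand the product: p(x)·q(x) = -2*x^4 + 2*x^3 + 3*x^2 + x + 2.
∫_{-1}^{1} of each monomial x^k gives [2/(k+1) if k even, 0 if k odd]. Integrating term-by-term (or equivalently evaluating the antiderivative F(x) = -2*x^5/5 + x^4/2 + x^3 + x^2/2 + 2*x at the endpoints):
  F(1) − F(−1) = 18/5 − (-8/5) = 26/5.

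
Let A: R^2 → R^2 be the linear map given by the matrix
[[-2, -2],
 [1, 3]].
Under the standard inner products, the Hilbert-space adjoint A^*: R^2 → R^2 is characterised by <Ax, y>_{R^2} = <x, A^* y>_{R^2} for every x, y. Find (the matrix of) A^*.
A^* = A^T =
[[-2, 1],
 [-2, 3]]

For real matrices with standard dot products, the defining identity <Ax, y> = <x, A^* y> gives (Ax)^T y = x^T (A^*) y, i.e. x^T A^T y = x^T (A^*) y. Since this holds for all x, y, we must have A^* = A^T. Therefore
A^* =
[[-2, 1],
 [-2, 3]].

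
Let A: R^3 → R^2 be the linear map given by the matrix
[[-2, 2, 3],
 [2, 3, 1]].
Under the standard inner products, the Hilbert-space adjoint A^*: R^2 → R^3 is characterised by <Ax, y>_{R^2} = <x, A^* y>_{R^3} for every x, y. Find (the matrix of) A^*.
A^* = A^T =
[[-2, 2],
 [2, 3],
 [3, 1]]

For real matrices with standard dot products, the defining identity <Ax, y> = <x, A^* y> gives (Ax)^T y = x^T (A^*) y, i.e. x^T A^T y = x^T (A^*) y. Since this holds for all x, y, we must have A^* = A^T. Therefore
A^* =
[[-2, 2],
 [2, 3],
 [3, 1]].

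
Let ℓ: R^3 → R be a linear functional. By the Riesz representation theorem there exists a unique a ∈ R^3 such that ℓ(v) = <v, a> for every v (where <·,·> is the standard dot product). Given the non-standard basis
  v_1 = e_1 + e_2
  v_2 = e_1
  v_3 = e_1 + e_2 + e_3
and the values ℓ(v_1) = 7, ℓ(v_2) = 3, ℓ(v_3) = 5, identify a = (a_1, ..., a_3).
a = (3, 4, -2)

Write a = (a_1, ..., a_3) in the standard basis. For each basis vector v_i, ℓ(v_i) = <v_i, a> is a linear equation in the a_j's. Collect the n equations into a matrix system V a = ℓ, where row i of V is v_i (expressed in the standard basis). Since V is invertible (lower-triangular with 1s on the diagonal, up to permutation), solve by back-substitution:
  V =
[[1, 1, 0],
 [1, 0, 0],
 [1, 1, 1]]
  V a = (7, 3, 5)
Solving gives a = (3, 4, -2).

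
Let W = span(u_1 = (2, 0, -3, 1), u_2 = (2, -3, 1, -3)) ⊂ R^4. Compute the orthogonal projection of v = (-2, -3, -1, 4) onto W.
proj_W(v) = (-1/3, 1, -5/6, 7/6)

Set up U = [u_1 | ... | u_2] ∈ R^(4×2). The projector onto W = col(U) is P = U (U^T U)^(-1) U^T.
Compute U^T U =
  [14, -2]
  [-2, 23],
and U^T v = (3, -8).
Solve U^T U · c = U^T v for the coefficients: c = (1/6, -1/3). The projection is proj_W(v) = U c.
Check: (v - proj_W(v)) · u_1 = 0  (should be 0).
Check: (v - proj_W(v)) · u_2 = 0  (should be 0).
Result: proj_W(v) = (-1/3, 1, -5/6, 7/6).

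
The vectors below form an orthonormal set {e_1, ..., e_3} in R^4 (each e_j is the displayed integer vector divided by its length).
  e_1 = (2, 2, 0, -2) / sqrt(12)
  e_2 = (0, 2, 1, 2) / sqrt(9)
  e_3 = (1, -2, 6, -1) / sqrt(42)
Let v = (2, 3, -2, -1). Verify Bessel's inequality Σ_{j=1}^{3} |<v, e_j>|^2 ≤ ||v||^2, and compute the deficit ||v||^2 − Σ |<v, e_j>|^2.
Σ |<v, e_j>|^2 = 2243/126; ||v||^2 = 18; deficit = 25/126

Write each e_j = u_j / sqrt(<u_j, u_j>) where u_j is the displayed integer vector. Then <v, e_j> = <v, u_j> / sqrt(<u_j, u_j>), so |<v, e_j>|^2 = <v, u_j>^2 / <u_j, u_j>.
Coefficients: <v, e_1> = 12/sqrt(12), <v, e_2> = 2/sqrt(9), <v, e_3> = -15/sqrt(42).
Square and sum: Σ |<v, e_j>|^2 = 2243/126.
Compute ||v||^2 = v·v = 18.
Deficit = 18 − 2243/126 = 25/126 ≥ 0, confirming Bessel's inequality. (The deficit equals ||v − Σ <v,e_j> e_j||^2, the squared distance from v to span{e_j}.)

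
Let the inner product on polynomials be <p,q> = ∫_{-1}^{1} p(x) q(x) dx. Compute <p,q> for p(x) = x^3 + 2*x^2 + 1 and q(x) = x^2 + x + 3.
<p,q> = 178/15

Expand the product: p(x)·q(x) = x^5 + 3*x^4 + 5*x^3 + 7*x^2 + x + 3.
∫_{-1}^{1} of each monomial x^k gives [2/(k+1) if k even, 0 if k odd]. Integrating term-by-term (or equivalently evaluating the antiderivative F(x) = x^6/6 + 3*x^5/5 + 5*x^4/4 + 7*x^3/3 + x^2/2 + 3*x at the endpoints):
  F(1) − F(−1) = 157/20 − (-241/60) = 178/15.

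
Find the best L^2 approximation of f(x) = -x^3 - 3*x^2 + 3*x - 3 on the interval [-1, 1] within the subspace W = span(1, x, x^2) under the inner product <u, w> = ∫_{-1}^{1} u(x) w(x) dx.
g(x) = -3*x^2 + 12*x/5 - 3

The best approximation g ∈ W is the orthogonal projection of f onto W. Writing g = a_0 + a_1 x + a_2 x^2, the coefficients solve the normal equations G · a = b where
  G_{ij} = <φ_i, φ_j> and b_i = <f, φ_i>, with φ_0 = 1, φ_1 = x, φ_2 = x^2.
G =
  [2, 0, 2/3]
  [0, 2/3, 0]
  [2/3, 0, 2/5],
b = (-8, 8/5, -16/5).
Solving gives a_0 = -3, a_1 = 12/5, a_2 = -3, so
  g(x) = -3*x^2 + 12*x/5 - 3.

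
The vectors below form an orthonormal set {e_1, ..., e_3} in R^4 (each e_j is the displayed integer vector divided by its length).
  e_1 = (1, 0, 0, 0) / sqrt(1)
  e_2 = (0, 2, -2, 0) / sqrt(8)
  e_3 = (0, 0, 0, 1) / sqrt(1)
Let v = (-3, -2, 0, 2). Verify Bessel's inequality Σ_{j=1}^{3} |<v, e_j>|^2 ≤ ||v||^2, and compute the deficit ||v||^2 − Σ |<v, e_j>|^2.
Σ |<v, e_j>|^2 = 15; ||v||^2 = 17; deficit = 2

Write each e_j = u_j / sqrt(<u_j, u_j>) where u_j is the displayed integer vector. Then <v, e_j> = <v, u_j> / sqrt(<u_j, u_j>), so |<v, e_j>|^2 = <v, u_j>^2 / <u_j, u_j>.
Coefficients: <v, e_1> = -3/sqrt(1), <v, e_2> = -4/sqrt(8), <v, e_3> = 2/sqrt(1).
Square and sum: Σ |<v, e_j>|^2 = 15.
Compute ||v||^2 = v·v = 17.
Deficit = 17 − 15 = 2 ≥ 0, confirming Bessel's inequality. (The deficit equals ||v − Σ <v,e_j> e_j||^2, the squared distance from v to span{e_j}.)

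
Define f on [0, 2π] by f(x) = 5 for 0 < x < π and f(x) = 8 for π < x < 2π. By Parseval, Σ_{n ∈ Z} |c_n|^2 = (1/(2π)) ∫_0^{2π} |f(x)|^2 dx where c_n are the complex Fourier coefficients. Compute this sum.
Σ |c_n|^2 = 89/2

Parseval equates the L^2 energy of f (normalised by 1/(2π)) with the ℓ^2 sum of its Fourier coefficients: (1/(2π)) ∫_0^{2π} |f|^2 = Σ |c_n|^2.
Compute the left side: (1/(2π)) [∫_0^π 5^2 dx + ∫_π^{2π} 8^2 dx] = (1/(2π)) · (25π + 64π) = (25 + 64)/2 = 89/2.
So Σ_{n ∈ Z} |c_n|^2 = 89/2.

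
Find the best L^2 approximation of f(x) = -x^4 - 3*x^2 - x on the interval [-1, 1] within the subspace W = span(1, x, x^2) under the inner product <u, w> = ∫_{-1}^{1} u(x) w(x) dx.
g(x) = -27*x^2/7 - x + 3/35

The best approximation g ∈ W is the orthogonal projection of f onto W. Writing g = a_0 + a_1 x + a_2 x^2, the coefficients solve the normal equations G · a = b where
  G_{ij} = <φ_i, φ_j> and b_i = <f, φ_i>, with φ_0 = 1, φ_1 = x, φ_2 = x^2.
G =
  [2, 0, 2/3]
  [0, 2/3, 0]
  [2/3, 0, 2/5],
b = (-12/5, -2/3, -52/35).
Solving gives a_0 = 3/35, a_1 = -1, a_2 = -27/7, so
  g(x) = -27*x^2/7 - x + 3/35.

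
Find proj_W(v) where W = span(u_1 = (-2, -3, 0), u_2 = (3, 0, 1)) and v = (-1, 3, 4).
proj_W(v) = (41/94, 96/47, -29/94)

Set up U = [u_1 | ... | u_2] ∈ R^(3×2). The projector onto W = col(U) is P = U (U^T U)^(-1) U^T.
Compute U^T U =
  [13, -6]
  [-6, 10],
and U^T v = (-7, 1).
Solve U^T U · c = U^T v for the coefficients: c = (-32/47, -29/94). The projection is proj_W(v) = U c.
Check: (v - proj_W(v)) · u_1 = 0  (should be 0).
Check: (v - proj_W(v)) · u_2 = 0  (should be 0).
Result: proj_W(v) = (41/94, 96/47, -29/94).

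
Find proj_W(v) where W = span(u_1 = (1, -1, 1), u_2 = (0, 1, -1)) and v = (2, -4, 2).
proj_W(v) = (2, -3, 3)

Set up U = [u_1 | ... | u_2] ∈ R^(3×2). The projector onto W = col(U) is P = U (U^T U)^(-1) U^T.
Compute U^T U =
  [3, -2]
  [-2, 2],
and U^T v = (8, -6).
Solve U^T U · c = U^T v for the coefficients: c = (2, -1). The projection is proj_W(v) = U c.
Check: (v - proj_W(v)) · u_1 = 0  (should be 0).
Check: (v - proj_W(v)) · u_2 = 0  (should be 0).
Result: proj_W(v) = (2, -3, 3).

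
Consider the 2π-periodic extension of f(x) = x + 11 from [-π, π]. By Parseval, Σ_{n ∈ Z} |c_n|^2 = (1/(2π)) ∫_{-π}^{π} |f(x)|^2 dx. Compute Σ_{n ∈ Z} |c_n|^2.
Σ |c_n|^2 = π^2/3 + 121

Expand and integrate term by term over [-π, π]:
  ∫ (x)^2 dx = 1·(2π^3/3); ∫ 2·1·(11)·x dx = 0 (odd integrand); ∫ 11^2 dx = 121·2π.
So (1/(2π)) ∫_{-π}^{π} (x + 11)^2 dx = 1π^2/3 + 121 = π^2/3 + 121.
Parseval ⇒ Σ |c_n|^2 = π^2/3 + 121.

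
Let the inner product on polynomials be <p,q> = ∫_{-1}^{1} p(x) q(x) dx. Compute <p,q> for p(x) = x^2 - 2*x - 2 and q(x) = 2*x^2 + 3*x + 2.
<p,q> = -188/15

Expand the product: p(x)·q(x) = 2*x^4 - x^3 - 8*x^2 - 10*x - 4.
∫_{-1}^{1} of each monomial x^k gives [2/(k+1) if k even, 0 if k odd]. Integrating term-by-term (or equivalently evaluating the antiderivative F(x) = 2*x^5/5 - x^4/4 - 8*x^3/3 - 5*x^2 - 4*x at the endpoints):
  F(1) − F(−1) = -691/60 − (61/60) = -188/15.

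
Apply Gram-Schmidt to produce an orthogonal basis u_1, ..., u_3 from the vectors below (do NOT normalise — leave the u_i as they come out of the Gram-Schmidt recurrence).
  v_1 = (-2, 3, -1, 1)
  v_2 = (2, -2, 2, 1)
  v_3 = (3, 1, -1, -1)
Orthogonal basis:
  u_1 = (-2, 3, -1, 1)
  u_2 = (8/15, 1/5, 19/15, 26/15)
  u_3 = (101/37, 61/37, -33/37, -14/37)

Apply the Gram-Schmidt recurrence
  u_1 = v_1
  u_i = v_i − Σ_{j<i} ((v_i · u_j) / (u_j · u_j)) · u_j.

Step by step this gives:
  u_1 = (-2, 3, -1, 1)
  u_2 = (8/15, 1/5, 19/15, 26/15)
  u_3 = (101/37, 61/37, -33/37, -14/37)

Orthogonality check:
  u_2 · u_1 = 0 (should be 0)
  u_3 · u_1 = 0 (should be 0)
  u_3 · u_2 = 0 (should be 0)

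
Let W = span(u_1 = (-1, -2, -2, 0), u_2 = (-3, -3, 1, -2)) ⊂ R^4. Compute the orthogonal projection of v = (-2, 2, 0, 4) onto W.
proj_W(v) = (82/79, 77/79, -39/79, 58/79)

Set up U = [u_1 | ... | u_2] ∈ R^(4×2). The projector onto W = col(U) is P = U (U^T U)^(-1) U^T.
Compute U^T U =
  [9, 7]
  [7, 23],
and U^T v = (-2, -8).
Solve U^T U · c = U^T v for the coefficients: c = (5/79, -29/79). The projection is proj_W(v) = U c.
Check: (v - proj_W(v)) · u_1 = 0  (should be 0).
Check: (v - proj_W(v)) · u_2 = 0  (should be 0).
Result: proj_W(v) = (82/79, 77/79, -39/79, 58/79).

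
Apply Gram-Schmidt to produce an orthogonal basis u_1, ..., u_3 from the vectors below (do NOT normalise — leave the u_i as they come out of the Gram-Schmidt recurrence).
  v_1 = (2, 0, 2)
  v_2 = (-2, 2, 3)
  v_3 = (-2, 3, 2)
Orthogonal basis:
  u_1 = (2, 0, 2)
  u_2 = (-5/2, 2, 5/2)
  u_3 = (14/33, 35/33, -14/33)

Apply the Gram-Schmidt recurrence
  u_1 = v_1
  u_i = v_i − Σ_{j<i} ((v_i · u_j) / (u_j · u_j)) · u_j.

Step by step this gives:
  u_1 = (2, 0, 2)
  u_2 = (-5/2, 2, 5/2)
  u_3 = (14/33, 35/33, -14/33)

Orthogonality check:
  u_2 · u_1 = 0 (should be 0)
  u_3 · u_1 = 0 (should be 0)
  u_3 · u_2 = 0 (should be 0)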